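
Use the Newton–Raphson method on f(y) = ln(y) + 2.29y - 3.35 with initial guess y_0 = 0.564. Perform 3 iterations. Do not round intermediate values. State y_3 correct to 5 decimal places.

f'(y) = 1/y + 2.29
y_0 = 0.564000: f = -2.631141, f' = 4.063050 → y_1 = 0.564000 - (-2.631141)/(4.063050) = 1.211578
y_1 = 1.211578: f = -0.383563, f' = 3.115370 → y_2 = 1.211578 - (-0.383563)/(3.115370) = 1.334697
y_2 = 1.334697: f = -0.004838, f' = 3.039233 → y_3 = 1.334697 - (-0.004838)/(3.039233) = 1.336289

1.33629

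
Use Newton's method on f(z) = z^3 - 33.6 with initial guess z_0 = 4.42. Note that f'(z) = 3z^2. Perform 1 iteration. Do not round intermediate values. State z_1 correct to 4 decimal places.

3.5200

z_0 = 4.420000: f = 52.750888, f' = 58.609200 → z_1 = 4.420000 - (52.750888)/(58.609200) = 3.519956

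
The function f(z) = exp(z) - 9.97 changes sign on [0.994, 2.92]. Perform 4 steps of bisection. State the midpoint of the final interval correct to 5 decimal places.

2.25794

f(0.994000) = -7.267979, f(2.920000) = 8.571287 (opposite signs)
step 1: m = 1.957000, f(m) = -2.891939 < 0 → root in [1.957000, 2.920000]
step 2: m = 2.438500, f(m) = 1.485844 > 0 → root in [1.957000, 2.438500]
step 3: m = 2.197750, f(m) = -0.965270 < 0 → root in [2.197750, 2.438500]
step 4: m = 2.318125, f(m) = 0.186613 > 0 → root in [2.197750, 2.318125]
Midpoint of [2.197750, 2.318125] = 2.257938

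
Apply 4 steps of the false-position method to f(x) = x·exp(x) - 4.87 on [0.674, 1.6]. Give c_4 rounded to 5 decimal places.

1.31074

False-position update: c = (a·f(b) − b·f(a))/(f(b) − f(a)); replace the endpoint whose sign matches f(c).
f(0.674000) = -3.547565, f(1.600000) = 3.054852
step 1: c = 1.171552, f(c) = -1.089406 < 0 → new bracket [1.171552, 1.600000]
step 2: c = 1.284179, f(c) = -0.231932 < 0 → new bracket [1.284179, 1.600000]
step 3: c = 1.306465, f(c) = -0.045104 < 0 → new bracket [1.306465, 1.600000]
step 4: c = 1.310735, f(c) = -0.008613 < 0 → new bracket [1.310735, 1.600000]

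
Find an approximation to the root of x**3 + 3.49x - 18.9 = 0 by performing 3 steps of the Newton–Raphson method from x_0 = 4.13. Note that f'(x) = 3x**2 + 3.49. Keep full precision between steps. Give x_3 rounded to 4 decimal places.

2.2376

x_0 = 4.130000: f = 65.958697, f' = 54.660700 → x_1 = 4.130000 - (65.958697)/(54.660700) = 2.923307
x_1 = 2.923307: f = 16.284109, f' = 29.127167 → x_2 = 2.923307 - (16.284109)/(29.127167) = 2.364237
x_2 = 2.364237: f = 2.566372, f' = 20.258855 → x_3 = 2.364237 - (2.566372)/(20.258855) = 2.237558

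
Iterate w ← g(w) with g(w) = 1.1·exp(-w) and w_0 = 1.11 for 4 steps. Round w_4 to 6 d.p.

0.659487

w_1 = g(1.110000) = 0.362515
w_2 = g(0.362515) = 0.765516
w_3 = g(0.765516) = 0.511603
w_4 = g(0.511603) = 0.659487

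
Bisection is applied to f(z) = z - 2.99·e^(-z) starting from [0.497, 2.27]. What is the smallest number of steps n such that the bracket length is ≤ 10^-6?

Initial width b − a = 2.27 − 0.497 = 1.773000.
After n steps the width is (b−a)/2^n; need (b−a)/2^n ≤ 10^-6.
So n ≥ log₂(1.773000/10^-6) = log₂(1773000.0000) ≈ 20.7578.
Hence n = 21.

21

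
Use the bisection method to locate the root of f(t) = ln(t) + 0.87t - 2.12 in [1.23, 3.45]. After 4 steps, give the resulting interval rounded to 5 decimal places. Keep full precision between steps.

f(1.230000) = -0.842886, f(3.450000) = 2.119874 (opposite signs)
step 1: m = 2.340000, f(m) = 0.765951 > 0 → root in [1.230000, 2.340000]
step 2: m = 1.785000, f(m) = 0.012368 > 0 → root in [1.230000, 1.785000]
step 3: m = 1.507500, f(m) = -0.398022 < 0 → root in [1.507500, 1.785000]
step 4: m = 1.646250, f(m) = -0.189263 < 0 → root in [1.646250, 1.785000]

[1.64625, 1.78500]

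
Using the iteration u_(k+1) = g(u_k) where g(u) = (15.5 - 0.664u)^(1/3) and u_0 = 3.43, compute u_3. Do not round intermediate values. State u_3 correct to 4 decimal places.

2.4045

u_1 = g(3.430000) = 2.364672
u_2 = g(2.364672) = 2.406110
u_3 = g(2.406110) = 2.404525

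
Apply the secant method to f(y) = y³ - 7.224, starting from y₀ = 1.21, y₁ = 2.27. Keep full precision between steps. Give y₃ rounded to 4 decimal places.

Secant update: y_(k+1) = y_k − f(y_k)·(y_k − y_(k-1))/(f(y_k) − f(y_(k-1))).
f(y_0) = -5.452439, f(y_1) = 4.473083
y_2 = 2.270000 - (4.473083)·(2.270000 - 1.210000)/(4.473083 - (-5.452439)) = 1.792295; f(y_2) = -1.466569
y_3 = 1.792295 - (-1.466569)·(1.792295 - 2.270000)/(-1.466569 - (4.473083)) = 1.910246; f(y_3) = -0.253434

1.9102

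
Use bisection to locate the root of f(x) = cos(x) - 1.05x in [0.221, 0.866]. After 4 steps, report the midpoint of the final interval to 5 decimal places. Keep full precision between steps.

f(0.221000) = 0.743629, f(0.866000) = -0.261421 (opposite signs)
step 1: m = 0.543500, f(m) = 0.285229 > 0 → root in [0.543500, 0.866000]
step 2: m = 0.704750, f(m) = 0.021786 > 0 → root in [0.704750, 0.866000]
step 3: m = 0.785375, f(m) = -0.117521 < 0 → root in [0.704750, 0.785375]
step 4: m = 0.745062, f(m) = -0.047270 < 0 → root in [0.704750, 0.745062]
Midpoint of [0.704750, 0.745062] = 0.724906

0.72491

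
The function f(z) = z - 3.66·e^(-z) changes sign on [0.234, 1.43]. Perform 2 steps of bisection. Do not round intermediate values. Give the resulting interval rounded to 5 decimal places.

f(0.234000) = -2.662384, f(1.430000) = 0.554129 (opposite signs)
step 1: m = 0.832000, f(m) = -0.760752 < 0 → root in [0.832000, 1.430000]
step 2: m = 1.131000, f(m) = -0.050120 < 0 → root in [1.131000, 1.430000]

[1.13100, 1.43000]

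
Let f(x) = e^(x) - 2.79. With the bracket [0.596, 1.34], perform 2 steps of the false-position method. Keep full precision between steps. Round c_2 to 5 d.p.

1.01582

f(0.596000) = -0.975155, f(1.340000) = 1.029044
step 1: c = 0.957998, f(c) = -0.183528 < 0 → new bracket [0.957998, 1.340000]
step 2: c = 1.015815, f(c) = -0.028386 < 0 → new bracket [1.015815, 1.340000]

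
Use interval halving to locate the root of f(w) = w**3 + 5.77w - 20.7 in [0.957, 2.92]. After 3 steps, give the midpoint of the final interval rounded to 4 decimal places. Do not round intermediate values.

f(0.957000) = -14.301643, f(2.920000) = 21.045488 (opposite signs)
step 1: m = 1.938500, f(m) = -2.230394 < 0 → root in [1.938500, 2.920000]
step 2: m = 2.429250, f(m) = 7.652398 > 0 → root in [1.938500, 2.429250]
step 3: m = 2.183875, f(m) = 2.316536 > 0 → root in [1.938500, 2.183875]
Midpoint of [1.938500, 2.183875] = 2.061187

2.0612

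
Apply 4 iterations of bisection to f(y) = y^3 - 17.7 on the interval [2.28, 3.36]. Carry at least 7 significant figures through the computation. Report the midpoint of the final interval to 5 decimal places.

f(2.280000) = -5.847648, f(3.360000) = 20.233056 (opposite signs)
step 1: m = 2.820000, f(m) = 4.725768 > 0 → root in [2.280000, 2.820000]
step 2: m = 2.550000, f(m) = -1.118625 < 0 → root in [2.550000, 2.820000]
step 3: m = 2.685000, f(m) = 1.656769 > 0 → root in [2.550000, 2.685000]
step 4: m = 2.617500, f(m) = 0.233294 > 0 → root in [2.550000, 2.617500]
Midpoint of [2.550000, 2.617500] = 2.583750

2.58375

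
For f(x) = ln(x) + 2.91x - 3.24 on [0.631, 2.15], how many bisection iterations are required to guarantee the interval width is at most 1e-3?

11

Initial width b − a = 2.15 − 0.631 = 1.519000.
After n steps the width is (b−a)/2^n; need (b−a)/2^n ≤ 1e-3.
So n ≥ log₂(1.519000/1e-3) = log₂(1519.0000) ≈ 10.5689.
Hence n = 11.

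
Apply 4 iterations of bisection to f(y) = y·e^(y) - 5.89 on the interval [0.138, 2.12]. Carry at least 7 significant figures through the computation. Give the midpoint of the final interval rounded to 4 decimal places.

f(0.138000) = -5.731579, f(2.120000) = 11.772011 (opposite signs)
step 1: m = 1.129000, f(m) = -2.398497 < 0 → root in [1.129000, 2.120000]
step 2: m = 1.624500, f(m) = 2.355768 > 0 → root in [1.129000, 1.624500]
step 3: m = 1.376750, f(m) = -0.435311 < 0 → root in [1.376750, 1.624500]
step 4: m = 1.500625, f(m) = 0.839539 > 0 → root in [1.376750, 1.500625]
Midpoint of [1.376750, 1.500625] = 1.438687

1.4387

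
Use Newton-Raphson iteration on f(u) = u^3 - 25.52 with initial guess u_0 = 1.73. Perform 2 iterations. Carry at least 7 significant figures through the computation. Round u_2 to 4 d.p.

Newton update: u ← u − f(u)/f'(u).
f'(u) = 3u^2
u_0 = 1.730000: f = -20.342283, f' = 8.978700 → u_1 = 1.730000 - (-20.342283)/(8.978700) = 3.995616
u_1 = 3.995616: f = 38.269781, f' = 47.894833 → u_2 = 3.995616 - (38.269781)/(47.894833) = 3.196578

3.1966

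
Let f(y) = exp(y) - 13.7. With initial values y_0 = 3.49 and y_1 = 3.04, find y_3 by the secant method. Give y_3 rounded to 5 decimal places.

2.64617

f(y_0) = 19.085948, f(y_1) = 7.205243
y_2 = 3.040000 - (7.205243)·(3.040000 - 3.490000)/(7.205243 - (19.085948)) = 2.767090; f(y_2) = 2.212267
y_3 = 2.767090 - (2.212267)·(2.767090 - 3.040000)/(2.212267 - (7.205243)) = 2.646171; f(y_3) = 0.399941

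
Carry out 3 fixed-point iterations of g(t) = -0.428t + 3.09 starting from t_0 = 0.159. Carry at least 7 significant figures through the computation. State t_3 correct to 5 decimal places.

2.32105

t_1 = g(0.159000) = 3.021948
t_2 = g(3.021948) = 1.796606
t_3 = g(1.796606) = 2.321053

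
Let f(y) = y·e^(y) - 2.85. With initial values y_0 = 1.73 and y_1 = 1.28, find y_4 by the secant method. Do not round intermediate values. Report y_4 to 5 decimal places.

1.02512

f(y_0) = 6.908331, f(y_1) = 1.753699
y_2 = 1.280000 - (1.753699)·(1.280000 - 1.730000)/(1.753699 - (6.908331)) = 1.126902; f(y_2) = 0.627710
y_3 = 1.126902 - (0.627710)·(1.126902 - 1.280000)/(0.627710 - (1.753699)) = 1.041554; f(y_3) = 0.101363
y_4 = 1.041554 - (0.101363)·(1.041554 - 1.126902)/(0.101363 - (0.627710)) = 1.025117; f(y_4) = 0.007436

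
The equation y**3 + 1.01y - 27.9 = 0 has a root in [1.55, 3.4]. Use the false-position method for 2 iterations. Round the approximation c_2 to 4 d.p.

2.8839

f(1.550000) = -22.610625, f(3.400000) = 14.838000
step 1: c = 2.666988, f(c) = -6.236528 < 0 → new bracket [2.666988, 3.400000]
step 2: c = 2.883906, f(c) = -1.002055 < 0 → new bracket [2.883906, 3.400000]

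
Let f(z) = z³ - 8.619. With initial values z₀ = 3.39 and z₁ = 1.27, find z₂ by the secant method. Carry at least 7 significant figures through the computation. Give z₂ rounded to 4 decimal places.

f(z_0) = 30.339219, f(z_1) = -6.570617
z_2 = 1.270000 - (-6.570617)·(1.270000 - 3.390000)/(-6.570617 - (30.339219)) = 1.647398; f(z_2) = -4.148091

1.6474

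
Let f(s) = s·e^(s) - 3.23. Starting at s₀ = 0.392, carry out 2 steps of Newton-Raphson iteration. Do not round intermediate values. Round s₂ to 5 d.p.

1.27682

Newton update: s ← s − f(s)/f'(s).
f'(s) = (s + 1)·e^(s)
s_0 = 0.392000: f = -2.649864, f' = 2.060073 → s_1 = 0.392000 - (-2.649864)/(2.060073) = 1.678296
s_1 = 1.678296: f = 5.759662, f' = 14.346084 → s_2 = 1.678296 - (5.759662)/(14.346084) = 1.276816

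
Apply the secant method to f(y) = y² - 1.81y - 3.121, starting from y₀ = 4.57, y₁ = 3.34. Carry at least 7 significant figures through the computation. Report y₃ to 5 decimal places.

2.90223

Secant update: y_(k+1) = y_k − f(y_k)·(y_k − y_(k-1))/(f(y_k) − f(y_(k-1))).
f(y_0) = 9.492200, f(y_1) = 1.989200
y_2 = 3.340000 - (1.989200)·(3.340000 - 4.570000)/(1.989200 - (9.492200)) = 3.013902; f(y_2) = 0.507441
y_3 = 3.013902 - (0.507441)·(3.013902 - 3.340000)/(0.507441 - (1.989200)) = 2.902226; f(y_3) = 0.048888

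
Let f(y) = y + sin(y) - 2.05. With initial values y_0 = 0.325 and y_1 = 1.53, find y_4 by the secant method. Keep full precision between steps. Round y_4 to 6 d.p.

Secant update: y_(k+1) = y_k − f(y_k)·(y_k − y_(k-1))/(f(y_k) − f(y_(k-1))).
f(y_0) = -1.405691, f(y_1) = 0.479168
y_2 = 1.530000 - (0.479168)·(1.530000 - 0.325000)/(0.479168 - (-1.405691)) = 1.223666; f(y_2) = 0.114018
y_3 = 1.223666 - (0.114018)·(1.223666 - 1.530000)/(0.114018 - (0.479168)) = 1.128012; f(y_3) = -0.018425
y_4 = 1.128012 - (-0.018425)·(1.128012 - 1.223666)/(-0.018425 - (0.114018)) = 1.141319; f(y_4) = 0.000503

1.141319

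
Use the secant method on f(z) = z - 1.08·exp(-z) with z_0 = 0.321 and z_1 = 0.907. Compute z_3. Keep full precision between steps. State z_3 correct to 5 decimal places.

f(z_0) = -0.462457, f(z_1) = 0.470968
z_2 = 0.907000 - (0.470968)·(0.907000 - 0.321000)/(0.470968 - (-0.462457)) = 0.611329; f(z_2) = 0.025289
z_3 = 0.611329 - (0.025289)·(0.611329 - 0.907000)/(0.025289 - (0.470968)) = 0.594552; f(z_3) = -0.001403

0.59455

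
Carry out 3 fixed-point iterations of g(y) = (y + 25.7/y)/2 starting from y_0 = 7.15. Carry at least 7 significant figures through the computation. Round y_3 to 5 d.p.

y_1 = g(7.150000) = 5.372203
y_2 = g(5.372203) = 5.078044
y_3 = g(5.078044) = 5.069524

5.06952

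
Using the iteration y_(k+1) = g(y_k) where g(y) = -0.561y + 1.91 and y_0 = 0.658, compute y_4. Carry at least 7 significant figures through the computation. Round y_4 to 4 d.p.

1.1676

y_1 = g(0.658000) = 1.540862
y_2 = g(1.540862) = 1.045576
y_3 = g(1.045576) = 1.323432
y_4 = g(1.323432) = 1.167555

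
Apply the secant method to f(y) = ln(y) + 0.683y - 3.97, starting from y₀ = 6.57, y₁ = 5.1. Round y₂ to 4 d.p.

3.7642

f(y_0) = 2.399824, f(y_1) = 1.142541
y_2 = 5.100000 - (1.142541)·(5.100000 - 6.570000)/(1.142541 - (2.399824)) = 3.764156; f(y_2) = -0.073558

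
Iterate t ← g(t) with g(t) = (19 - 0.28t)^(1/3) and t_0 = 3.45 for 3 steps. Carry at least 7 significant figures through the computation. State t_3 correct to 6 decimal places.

t_1 = g(3.450000) = 2.622390
t_2 = g(2.622390) = 2.633575
t_3 = g(2.633575) = 2.633424

2.633424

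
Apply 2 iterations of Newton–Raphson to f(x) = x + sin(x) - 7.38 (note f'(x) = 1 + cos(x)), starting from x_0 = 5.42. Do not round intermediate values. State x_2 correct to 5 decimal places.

x_0 = 5.420000: f = -2.719917, f' = 1.650020 → x_1 = 5.420000 - (-2.719917)/(1.650020) = 7.068414
x_1 = 7.068414: f = 0.395401, f' = 1.707226 → x_2 = 7.068414 - (0.395401)/(1.707226) = 6.836810

6.83681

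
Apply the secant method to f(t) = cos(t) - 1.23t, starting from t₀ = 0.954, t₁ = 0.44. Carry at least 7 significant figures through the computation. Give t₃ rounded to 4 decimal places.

f(t_0) = -0.594995, f(t_1) = 0.363552
t_2 = 0.440000 - (0.363552)·(0.440000 - 0.954000)/(0.363552 - (-0.594995)) = 0.634947; f(t_2) = 0.024119
t_3 = 0.634947 - (0.024119)·(0.634947 - 0.440000)/(0.024119 - (0.363552)) = 0.648799; f(t_3) = -0.001213

0.6488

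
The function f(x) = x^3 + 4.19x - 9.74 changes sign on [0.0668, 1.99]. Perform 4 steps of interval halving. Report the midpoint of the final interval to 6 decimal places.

f(0.066800) = -9.459810, f(1.990000) = 6.478699 (opposite signs)
step 1: m = 1.028400, f(m) = -4.343361 < 0 → root in [1.028400, 1.990000]
step 2: m = 1.509200, f(m) = 0.021030 > 0 → root in [1.028400, 1.509200]
step 3: m = 1.268800, f(m) = -2.381146 < 0 → root in [1.268800, 1.509200]
step 4: m = 1.389000, f(m) = -1.240263 < 0 → root in [1.389000, 1.509200]
Midpoint of [1.389000, 1.509200] = 1.449100

1.449100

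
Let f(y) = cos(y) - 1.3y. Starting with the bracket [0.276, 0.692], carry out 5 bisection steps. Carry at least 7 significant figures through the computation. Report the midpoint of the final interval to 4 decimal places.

0.6205

f(0.276000) = 0.603353, f(0.692000) = -0.129629 (opposite signs)
step 1: m = 0.484000, f(m) = 0.255941 > 0 → root in [0.484000, 0.692000]
step 2: m = 0.588000, f(m) = 0.067652 > 0 → root in [0.588000, 0.692000]
step 3: m = 0.640000, f(m) = -0.029904 < 0 → root in [0.588000, 0.640000]
step 4: m = 0.614000, f(m) = 0.019150 > 0 → root in [0.614000, 0.640000]
step 5: m = 0.627000, f(m) = -0.005309 < 0 → root in [0.614000, 0.627000]
Midpoint of [0.614000, 0.627000] = 0.620500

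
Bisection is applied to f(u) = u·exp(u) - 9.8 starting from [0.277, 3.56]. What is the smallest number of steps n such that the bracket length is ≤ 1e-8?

Initial width b − a = 3.56 − 0.277 = 3.283000.
After n steps the width is (b−a)/2^n; need (b−a)/2^n ≤ 1e-8.
So n ≥ log₂(3.283000/1e-8) = log₂(328300000.0000) ≈ 28.2904.
Hence n = 29.

29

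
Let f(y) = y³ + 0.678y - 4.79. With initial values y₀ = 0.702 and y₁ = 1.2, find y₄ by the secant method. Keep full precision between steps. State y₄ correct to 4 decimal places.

1.5419

f(y_0) = -3.968096, f(y_1) = -2.248400
y_2 = 1.200000 - (-2.248400)·(1.200000 - 0.702000)/(-2.248400 - (-3.968096)) = 1.851105; f(y_2) = 2.808032
y_3 = 1.851105 - (2.808032)·(1.851105 - 1.200000)/(2.808032 - (-2.248400)) = 1.489521; f(y_3) = -0.475342
y_4 = 1.489521 - (-0.475342)·(1.489521 - 1.851105)/(-0.475342 - (2.808032)) = 1.541869; f(y_4) = -0.079036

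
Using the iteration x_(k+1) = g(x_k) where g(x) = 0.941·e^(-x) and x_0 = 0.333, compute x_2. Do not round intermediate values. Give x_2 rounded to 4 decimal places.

0.4794

x_1 = g(0.333000) = 0.674481
x_2 = g(0.674481) = 0.479365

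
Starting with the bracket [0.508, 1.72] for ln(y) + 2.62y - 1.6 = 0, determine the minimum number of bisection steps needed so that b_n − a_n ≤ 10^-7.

Initial width b − a = 1.72 − 0.508 = 1.212000.
After n steps the width is (b−a)/2^n; need (b−a)/2^n ≤ 10^-7.
So n ≥ log₂(1.212000/10^-7) = log₂(12120000.0000) ≈ 23.5309.
Hence n = 24.

24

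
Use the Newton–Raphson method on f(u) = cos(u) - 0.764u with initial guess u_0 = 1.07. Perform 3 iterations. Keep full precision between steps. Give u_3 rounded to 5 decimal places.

0.85697

f'(u) = -sin(u) - 0.764
u_0 = 1.070000: f = -0.337356, f' = -1.641201 → u_1 = 1.070000 - (-0.337356)/(-1.641201) = 0.864446
u_1 = 0.864446: f = -0.011375, f' = -1.524736 → u_2 = 0.864446 - (-0.011375)/(-1.524736) = 0.856986
u_2 = 0.856986: f = -0.000018, f' = -1.519872 → u_3 = 0.856986 - (-0.000018)/(-1.519872) = 0.856974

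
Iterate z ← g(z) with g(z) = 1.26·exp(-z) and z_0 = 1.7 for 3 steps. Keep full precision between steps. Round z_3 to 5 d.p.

z_1 = g(1.700000) = 0.230181
z_2 = g(0.230181) = 1.000931
z_3 = g(1.000931) = 0.463097

0.46310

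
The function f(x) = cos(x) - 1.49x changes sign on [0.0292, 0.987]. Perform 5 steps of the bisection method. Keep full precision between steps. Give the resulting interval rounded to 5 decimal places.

f(0.029200) = 0.956066, f(0.987000) = -0.919435 (opposite signs)
step 1: m = 0.508100, f(m) = 0.116601 > 0 → root in [0.508100, 0.987000]
step 2: m = 0.747550, f(m) = -0.380493 < 0 → root in [0.508100, 0.747550]
step 3: m = 0.627825, f(m) = -0.126152 < 0 → root in [0.508100, 0.627825]
step 4: m = 0.567962, f(m) = -0.003265 < 0 → root in [0.508100, 0.567962]
step 5: m = 0.538031, f(m) = 0.057053 > 0 → root in [0.538031, 0.567962]

[0.53803, 0.56796]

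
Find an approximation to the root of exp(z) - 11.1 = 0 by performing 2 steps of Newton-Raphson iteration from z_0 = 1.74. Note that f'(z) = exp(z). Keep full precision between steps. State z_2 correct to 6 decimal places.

2.443055

z_0 = 1.740000: f = -5.402657, f' = 5.697343 → z_1 = 1.740000 - (-5.402657)/(5.697343) = 2.688276
z_1 = 2.688276: f = 3.606307, f' = 14.706307 → z_2 = 2.688276 - (3.606307)/(14.706307) = 2.443055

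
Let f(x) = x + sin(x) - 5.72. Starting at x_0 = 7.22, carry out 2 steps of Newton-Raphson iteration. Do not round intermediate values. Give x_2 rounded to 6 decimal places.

Newton update: x ← x − f(x)/f'(x).
f'(x) = 1 + cos(x)
x_0 = 7.220000: f = 2.305675, f' = 1.592357 → x_1 = 7.220000 - (2.305675)/(1.592357) = 5.772036
x_1 = 5.772036: f = -0.437143, f' = 1.872183 → x_2 = 5.772036 - (-0.437143)/(1.872183) = 6.005530

6.005530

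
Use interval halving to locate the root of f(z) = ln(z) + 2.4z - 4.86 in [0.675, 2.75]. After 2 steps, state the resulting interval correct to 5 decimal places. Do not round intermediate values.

f(0.675000) = -3.633043, f(2.750000) = 2.751601 (opposite signs)
step 1: m = 1.712500, f(m) = -0.212046 < 0 → root in [1.712500, 2.750000]
step 2: m = 2.231250, f(m) = 1.297562 > 0 → root in [1.712500, 2.231250]

[1.71250, 2.23125]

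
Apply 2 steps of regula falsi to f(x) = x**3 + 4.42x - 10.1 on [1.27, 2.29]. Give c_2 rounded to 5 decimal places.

f(1.270000) = -2.438217, f(2.290000) = 12.030789
step 1: c = 1.441883, f(c) = -0.729160 < 0 → new bracket [1.441883, 2.290000]
step 2: c = 1.490349, f(c) = -0.202389 < 0 → new bracket [1.490349, 2.290000]

1.49035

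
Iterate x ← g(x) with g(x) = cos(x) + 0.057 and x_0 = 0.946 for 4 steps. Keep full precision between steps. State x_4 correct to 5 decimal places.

x_1 = g(0.946000) = 0.641932
x_2 = g(0.641932) = 0.857940
x_3 = g(0.857940) = 0.710997
x_4 = g(0.710997) = 0.814712

0.81471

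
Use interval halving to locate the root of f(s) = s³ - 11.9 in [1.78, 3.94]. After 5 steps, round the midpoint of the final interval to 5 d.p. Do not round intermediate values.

f(1.780000) = -6.260248, f(3.940000) = 49.262984 (opposite signs)
step 1: m = 2.860000, f(m) = 11.493656 > 0 → root in [1.780000, 2.860000]
step 2: m = 2.320000, f(m) = 0.587168 > 0 → root in [1.780000, 2.320000]
step 3: m = 2.050000, f(m) = -3.284875 < 0 → root in [2.050000, 2.320000]
step 4: m = 2.185000, f(m) = -1.468318 < 0 → root in [2.185000, 2.320000]
step 5: m = 2.252500, f(m) = -0.471364 < 0 → root in [2.252500, 2.320000]
Midpoint of [2.252500, 2.320000] = 2.286250

2.28625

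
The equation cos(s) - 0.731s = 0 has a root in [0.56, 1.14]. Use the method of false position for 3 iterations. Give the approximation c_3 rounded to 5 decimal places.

False-position update: c = (a·f(b) − b·f(a))/(f(b) − f(a)); replace the endpoint whose sign matches f(c).
f(0.560000) = 0.437895, f(1.140000) = -0.415745
step 1: c = 0.857525, f(c) = 0.027461 > 0 → new bracket [0.857525, 1.140000]
step 2: c = 0.875027, f(c) = 0.001332 > 0 → new bracket [0.875027, 1.140000]
step 3: c = 0.875873, f(c) = 0.000064 > 0 → new bracket [0.875873, 1.140000]

0.87587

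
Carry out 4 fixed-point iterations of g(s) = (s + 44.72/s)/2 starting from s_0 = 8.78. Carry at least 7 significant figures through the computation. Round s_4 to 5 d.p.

6.68730

s_1 = g(8.780000) = 6.936697
s_2 = g(6.936697) = 6.691785
s_3 = g(6.691785) = 6.687303
s_4 = g(6.687303) = 6.687301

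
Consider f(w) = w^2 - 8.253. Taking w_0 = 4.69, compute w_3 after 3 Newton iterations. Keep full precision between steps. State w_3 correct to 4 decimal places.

2.8729

Newton update: w ← w − f(w)/f'(w).
f'(w) = 2w
w_0 = 4.690000: f = 13.743100, f' = 9.380000 → w_1 = 4.690000 - (13.743100)/(9.380000) = 3.224851
w_1 = 3.224851: f = 2.146662, f' = 6.449701 → w_2 = 3.224851 - (2.146662)/(6.449701) = 2.892019
w_2 = 2.892019: f = 0.110777, f' = 5.784039 → w_3 = 2.892019 - (0.110777)/(5.784039) = 2.872867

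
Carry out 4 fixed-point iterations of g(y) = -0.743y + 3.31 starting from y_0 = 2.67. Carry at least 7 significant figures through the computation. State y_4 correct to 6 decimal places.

y_1 = g(2.670000) = 1.326190
y_2 = g(1.326190) = 2.324641
y_3 = g(2.324641) = 1.582792
y_4 = g(1.582792) = 2.133986

2.133986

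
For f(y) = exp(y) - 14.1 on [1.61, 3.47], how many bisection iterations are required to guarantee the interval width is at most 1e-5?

18

Initial width b − a = 3.47 − 1.61 = 1.860000.
After n steps the width is (b−a)/2^n; need (b−a)/2^n ≤ 1e-5.
So n ≥ log₂(1.860000/1e-5) = log₂(186000.0000) ≈ 17.5049.
Hence n = 18.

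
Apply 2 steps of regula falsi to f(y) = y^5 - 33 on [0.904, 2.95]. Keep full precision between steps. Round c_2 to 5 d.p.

1.44286

f(0.904000) = -32.396271, f(2.950000) = 190.413843
step 1: c = 1.201485, f(c) = -30.496241 < 0 → new bracket [1.201485, 2.950000]
step 2: c = 1.442865, f(c) = -26.746428 < 0 → new bracket [1.442865, 2.950000]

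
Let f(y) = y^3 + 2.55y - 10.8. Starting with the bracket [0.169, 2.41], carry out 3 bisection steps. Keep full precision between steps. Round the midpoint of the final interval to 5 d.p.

f(0.169000) = -10.364223, f(2.410000) = 9.343021 (opposite signs)
step 1: m = 1.289500, f(m) = -5.367581 < 0 → root in [1.289500, 2.410000]
step 2: m = 1.849750, f(m) = 0.245921 > 0 → root in [1.289500, 1.849750]
step 3: m = 1.569625, f(m) = -2.930336 < 0 → root in [1.569625, 1.849750]
Midpoint of [1.569625, 1.849750] = 1.709688

1.70969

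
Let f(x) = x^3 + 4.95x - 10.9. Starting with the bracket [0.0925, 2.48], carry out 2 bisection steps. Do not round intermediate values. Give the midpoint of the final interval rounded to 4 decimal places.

1.5847

f(0.092500) = -10.441334, f(2.480000) = 16.628992 (opposite signs)
step 1: m = 1.286250, f(m) = -2.405040 < 0 → root in [1.286250, 2.480000]
step 2: m = 1.883125, f(m) = 5.099331 > 0 → root in [1.286250, 1.883125]
Midpoint of [1.286250, 1.883125] = 1.584687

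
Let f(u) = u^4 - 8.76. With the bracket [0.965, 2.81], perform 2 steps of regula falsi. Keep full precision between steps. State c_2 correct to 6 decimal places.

1.379946

False-position update: c = (a·f(b) − b·f(a))/(f(b) − f(a)); replace the endpoint whose sign matches f(c).
f(0.965000) = -7.892820, f(2.810000) = 53.588395
step 1: c = 1.201857, f(c) = -6.673535 < 0 → new bracket [1.201857, 2.810000]
step 2: c = 1.379946, f(c) = -5.133827 < 0 → new bracket [1.379946, 2.810000]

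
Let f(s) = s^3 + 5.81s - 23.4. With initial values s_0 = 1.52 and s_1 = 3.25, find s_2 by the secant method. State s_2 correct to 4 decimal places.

1.9881

f(s_0) = -11.056992, f(s_1) = 29.810625
s_2 = 3.250000 - (29.810625)·(3.250000 - 1.520000)/(29.810625 - (-11.056992)) = 1.988062; f(s_2) = -3.991755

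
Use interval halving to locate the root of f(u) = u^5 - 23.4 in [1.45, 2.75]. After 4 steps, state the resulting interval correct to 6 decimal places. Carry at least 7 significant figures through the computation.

f(1.450000) = -16.990266, f(2.750000) = 133.876367 (opposite signs)
step 1: m = 2.100000, f(m) = 17.441010 > 0 → root in [1.450000, 2.100000]
step 2: m = 1.775000, f(m) = -5.780573 < 0 → root in [1.775000, 2.100000]
step 3: m = 1.937500, f(m) = 3.902886 > 0 → root in [1.775000, 1.937500]
step 4: m = 1.856250, f(m) = -1.361485 < 0 → root in [1.856250, 1.937500]

[1.856250, 1.937500]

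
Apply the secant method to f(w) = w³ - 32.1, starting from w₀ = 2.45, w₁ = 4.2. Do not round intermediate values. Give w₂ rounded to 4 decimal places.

f(w_0) = -17.393875, f(w_1) = 41.988000
w_2 = 4.200000 - (41.988000)·(4.200000 - 2.450000)/(41.988000 - (-17.393875)) = 2.962602; f(w_2) = -6.097205

2.9626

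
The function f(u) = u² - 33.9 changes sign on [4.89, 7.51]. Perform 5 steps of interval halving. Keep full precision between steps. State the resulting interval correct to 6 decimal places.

[5.790625, 5.872500]

f(4.890000) = -9.987900, f(7.510000) = 22.500100 (opposite signs)
step 1: m = 6.200000, f(m) = 4.540000 > 0 → root in [4.890000, 6.200000]
step 2: m = 5.545000, f(m) = -3.152975 < 0 → root in [5.545000, 6.200000]
step 3: m = 5.872500, f(m) = 0.586256 > 0 → root in [5.545000, 5.872500]
step 4: m = 5.708750, f(m) = -1.310173 < 0 → root in [5.708750, 5.872500]
step 5: m = 5.790625, f(m) = -0.368662 < 0 → root in [5.790625, 5.872500]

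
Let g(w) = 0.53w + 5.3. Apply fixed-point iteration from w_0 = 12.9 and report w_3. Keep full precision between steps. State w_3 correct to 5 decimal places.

11.51828

w_1 = g(12.900000) = 12.137000
w_2 = g(12.137000) = 11.732610
w_3 = g(11.732610) = 11.518283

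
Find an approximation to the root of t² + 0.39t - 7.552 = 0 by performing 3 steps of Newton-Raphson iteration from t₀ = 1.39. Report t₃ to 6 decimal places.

Newton update: t ← t − f(t)/f'(t).
f'(t) = 2t + 0.39
t_0 = 1.390000: f = -5.077800, f' = 3.170000 → t_1 = 1.390000 - (-5.077800)/(3.170000) = 2.991830
t_1 = 2.991830: f = 2.565858, f' = 6.373659 → t_2 = 2.991830 - (2.565858)/(6.373659) = 2.589257
t_2 = 2.589257: f = 0.162064, f' = 5.568515 → t_3 = 2.589257 - (0.162064)/(5.568515) = 2.560154

2.560154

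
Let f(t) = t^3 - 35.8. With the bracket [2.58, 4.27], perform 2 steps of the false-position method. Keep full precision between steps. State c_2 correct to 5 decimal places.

3.24595

False-position update: c = (a·f(b) − b·f(a))/(f(b) − f(a)); replace the endpoint whose sign matches f(c).
f(2.580000) = -18.626488, f(4.270000) = 42.054483
step 1: c = 3.098758, f(c) = -6.044780 < 0 → new bracket [3.098758, 4.270000]
step 2: c = 3.245952, f(c) = -1.599989 < 0 → new bracket [3.245952, 4.270000]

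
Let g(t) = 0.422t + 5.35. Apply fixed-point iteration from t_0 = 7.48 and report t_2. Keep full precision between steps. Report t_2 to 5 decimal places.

8.93977

t_1 = g(7.480000) = 8.506560
t_2 = g(8.506560) = 8.939768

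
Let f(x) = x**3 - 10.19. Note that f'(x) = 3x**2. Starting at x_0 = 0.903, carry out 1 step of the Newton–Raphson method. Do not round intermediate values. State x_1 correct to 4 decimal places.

4.7676

x_0 = 0.903000: f = -9.453686, f' = 2.446227 → x_1 = 0.903000 - (-9.453686)/(2.446227) = 4.767599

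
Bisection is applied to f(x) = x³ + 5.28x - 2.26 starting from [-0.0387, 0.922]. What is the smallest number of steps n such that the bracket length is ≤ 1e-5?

Initial width b − a = 0.922 − -0.0387 = 0.960700.
After n steps the width is (b−a)/2^n; need (b−a)/2^n ≤ 1e-5.
So n ≥ log₂(0.960700/1e-5) = log₂(96070.0000) ≈ 16.5518.
Hence n = 17.

17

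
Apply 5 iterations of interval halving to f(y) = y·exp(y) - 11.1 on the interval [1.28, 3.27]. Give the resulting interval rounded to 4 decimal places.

f(1.280000) = -6.496301, f(3.270000) = 74.938080 (opposite signs)
step 1: m = 2.275000, f(m) = 11.031016 > 0 → root in [1.280000, 2.275000]
step 2: m = 1.777500, f(m) = -0.585998 < 0 → root in [1.777500, 2.275000]
step 3: m = 2.026250, f(m) = 4.270296 > 0 → root in [1.777500, 2.026250]
step 4: m = 1.901875, f(m) = 1.639600 > 0 → root in [1.777500, 1.901875]
step 5: m = 1.839687, f(m) = 0.480043 > 0 → root in [1.777500, 1.839687]

[1.7775, 1.8397]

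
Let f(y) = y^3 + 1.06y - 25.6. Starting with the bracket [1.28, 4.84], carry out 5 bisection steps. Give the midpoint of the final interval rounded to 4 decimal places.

f(1.280000) = -22.146048, f(4.840000) = 92.910304 (opposite signs)
step 1: m = 3.060000, f(m) = 6.296216 > 0 → root in [1.280000, 3.060000]
step 2: m = 2.170000, f(m) = -13.081487 < 0 → root in [2.170000, 3.060000]
step 3: m = 2.615000, f(m) = -4.946142 < 0 → root in [2.615000, 3.060000]
step 4: m = 2.837500, f(m) = 0.253615 > 0 → root in [2.615000, 2.837500]
step 5: m = 2.726250, f(m) = -2.447488 < 0 → root in [2.726250, 2.837500]
Midpoint of [2.726250, 2.837500] = 2.781875

2.7819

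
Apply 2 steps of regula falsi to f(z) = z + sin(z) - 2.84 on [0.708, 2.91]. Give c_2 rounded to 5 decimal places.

f(0.708000) = -1.481684, f(2.910000) = 0.299528
step 1: c = 2.539713, f(c) = 0.265906 > 0 → new bracket [0.708000, 2.539713]
step 2: c = 2.261007, f(c) = 0.192119 > 0 → new bracket [0.708000, 2.261007]

2.26101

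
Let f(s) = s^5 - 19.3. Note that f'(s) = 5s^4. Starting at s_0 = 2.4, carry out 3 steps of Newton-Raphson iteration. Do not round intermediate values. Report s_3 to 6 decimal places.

1.809858

s_0 = 2.400000: f = 60.326240, f' = 165.888000 → s_1 = 2.400000 - (60.326240)/(165.888000) = 2.036344
s_1 = 2.036344: f = 15.715091, f' = 85.975401 → s_2 = 2.036344 - (15.715091)/(85.975401) = 1.853558
s_2 = 1.853558: f = 2.579153, f' = 59.019348 → s_3 = 1.853558 - (2.579153)/(59.019348) = 1.809858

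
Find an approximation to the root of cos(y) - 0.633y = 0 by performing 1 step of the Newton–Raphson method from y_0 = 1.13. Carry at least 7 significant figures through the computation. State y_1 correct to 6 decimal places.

Newton update: y ← y − f(y)/f'(y).
f'(y) = -sin(y) - 0.633
y_0 = 1.130000: f = -0.288630, f' = -1.537412 → y_1 = 1.130000 - (-0.288630)/(-1.537412) = 0.942262

0.942262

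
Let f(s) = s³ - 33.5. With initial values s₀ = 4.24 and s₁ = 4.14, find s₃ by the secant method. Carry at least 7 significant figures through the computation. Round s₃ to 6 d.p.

3.270741

f(s_0) = 42.725024, f(s_1) = 37.457944
s_2 = 4.140000 - (37.457944)·(4.140000 - 4.240000)/(37.457944 - (42.725024)) = 3.428829; f(s_2) = 6.812292
s_3 = 3.428829 - (6.812292)·(3.428829 - 4.140000)/(6.812292 - (37.457944)) = 3.270741; f(s_3) = 1.489565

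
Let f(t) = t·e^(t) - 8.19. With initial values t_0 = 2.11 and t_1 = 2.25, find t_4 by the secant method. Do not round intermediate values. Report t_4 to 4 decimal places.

1.6264

Secant update: t_(k+1) = t_k − f(t_k)·(t_k − t_(k-1))/(f(t_k) − f(t_(k-1))).
f(t_0) = 9.213789, f(t_1) = 13.157406
t_2 = 2.250000 - (13.157406)·(2.250000 - 2.110000)/(13.157406 - (9.213789)) = 1.782907; f(t_2) = 2.413156
t_3 = 1.782907 - (2.413156)·(1.782907 - 2.250000)/(2.413156 - (13.157406)) = 1.677998; f(t_3) = 0.795380
t_4 = 1.677998 - (0.795380)·(1.677998 - 1.782907)/(0.795380 - (2.413156)) = 1.626419; f(t_4) = 0.081367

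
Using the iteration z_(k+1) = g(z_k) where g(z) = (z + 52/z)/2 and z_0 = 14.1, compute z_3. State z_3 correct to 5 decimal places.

z_1 = g(14.100000) = 8.893972
z_2 = g(8.893972) = 7.370314
z_3 = g(7.370314) = 7.212822

7.21282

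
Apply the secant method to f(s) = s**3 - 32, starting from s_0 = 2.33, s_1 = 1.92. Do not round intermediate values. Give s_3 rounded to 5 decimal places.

f(s_0) = -19.350663, f(s_1) = -24.922112
s_2 = 1.920000 - (-24.922112)·(1.920000 - 2.330000)/(-24.922112 - (-19.350663)) = 3.754005; f(s_2) = 20.903521
s_3 = 3.754005 - (20.903521)·(3.754005 - 1.920000)/(20.903521 - (-24.922112)) = 2.917417; f(s_3) = -7.168916

2.91742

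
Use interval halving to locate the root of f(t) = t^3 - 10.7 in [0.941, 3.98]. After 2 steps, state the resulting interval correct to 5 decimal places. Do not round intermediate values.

f(0.941000) = -9.866762, f(3.980000) = 52.344792 (opposite signs)
step 1: m = 2.460500, f(m) = 4.196015 > 0 → root in [0.941000, 2.460500]
step 2: m = 1.700750, f(m) = -5.780495 < 0 → root in [1.700750, 2.460500]

[1.70075, 2.46050]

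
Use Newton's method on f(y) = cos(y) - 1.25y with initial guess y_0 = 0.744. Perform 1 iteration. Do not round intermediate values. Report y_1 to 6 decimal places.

0.643216

f'(y) = -sin(y) - 1.25
y_0 = 0.744000: f = -0.194234, f' = -1.927236 → y_1 = 0.744000 - (-0.194234)/(-1.927236) = 0.643216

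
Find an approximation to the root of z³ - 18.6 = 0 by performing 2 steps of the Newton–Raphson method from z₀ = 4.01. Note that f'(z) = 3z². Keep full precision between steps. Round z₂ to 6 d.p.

2.701882

z_0 = 4.010000: f = 45.881201, f' = 48.240300 → z_1 = 4.010000 - (45.881201)/(48.240300) = 3.058903
z_1 = 3.058903: f = 10.021814, f' = 28.070664 → z_2 = 3.058903 - (10.021814)/(28.070664) = 2.701882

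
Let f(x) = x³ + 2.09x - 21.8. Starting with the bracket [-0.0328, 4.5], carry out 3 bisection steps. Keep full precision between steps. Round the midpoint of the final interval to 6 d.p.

2.516900

f(-0.032800) = -21.868587, f(4.500000) = 78.730000 (opposite signs)
step 1: m = 2.233600, f(m) = -5.988415 < 0 → root in [2.233600, 4.500000]
step 2: m = 3.366800, f(m) = 23.400442 > 0 → root in [2.233600, 3.366800]
step 3: m = 2.800200, f(m) = 6.009122 > 0 → root in [2.233600, 2.800200]
Midpoint of [2.233600, 2.800200] = 2.516900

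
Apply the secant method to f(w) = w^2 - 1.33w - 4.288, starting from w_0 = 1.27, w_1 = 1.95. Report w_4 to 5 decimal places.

Secant update: w_(k+1) = w_k − f(w_k)·(w_k − w_(k-1))/(f(w_k) − f(w_(k-1))).
f(w_0) = -4.364200, f(w_1) = -3.079000
w_2 = 1.950000 - (-3.079000)·(1.950000 - 1.270000)/(-3.079000 - (-4.364200)) = 3.579101; f(w_2) = 3.761757
w_3 = 3.579101 - (3.761757)·(3.579101 - 1.950000)/(3.761757 - (-3.079000)) = 2.683252; f(w_3) = -0.656883
w_4 = 2.683252 - (-0.656883)·(2.683252 - 3.579101)/(-0.656883 - (3.761757)) = 2.816431; f(w_4) = -0.101571

2.81643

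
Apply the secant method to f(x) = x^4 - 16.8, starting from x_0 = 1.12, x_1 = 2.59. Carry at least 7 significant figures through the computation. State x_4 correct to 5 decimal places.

2.07786

f(x_0) = -15.226481, f(x_1) = 28.198606
x_2 = 2.590000 - (28.198606)·(2.590000 - 1.120000)/(28.198606 - (-15.226481)) = 1.635438; f(x_2) = -9.646213
x_3 = 1.635438 - (-9.646213)·(1.635438 - 2.590000)/(-9.646213 - (28.198606)) = 1.878745; f(x_3) = -4.341346
x_4 = 1.878745 - (-4.341346)·(1.878745 - 1.635438)/(-4.341346 - (-9.646213)) = 2.077860; f(x_4) = 1.840827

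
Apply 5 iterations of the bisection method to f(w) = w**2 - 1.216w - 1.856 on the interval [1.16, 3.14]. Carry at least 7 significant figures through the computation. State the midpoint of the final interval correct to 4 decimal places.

2.1191

f(1.160000) = -1.920960, f(3.140000) = 4.185360 (opposite signs)
step 1: m = 2.150000, f(m) = 0.152100 > 0 → root in [1.160000, 2.150000]
step 2: m = 1.655000, f(m) = -1.129455 < 0 → root in [1.655000, 2.150000]
step 3: m = 1.902500, f(m) = -0.549934 < 0 → root in [1.902500, 2.150000]
step 4: m = 2.026250, f(m) = -0.214231 < 0 → root in [2.026250, 2.150000]
step 5: m = 2.088125, f(m) = -0.034894 < 0 → root in [2.088125, 2.150000]
Midpoint of [2.088125, 2.150000] = 2.119063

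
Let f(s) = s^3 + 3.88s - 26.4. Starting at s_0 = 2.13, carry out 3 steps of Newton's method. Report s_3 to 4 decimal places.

2.5468

f'(s) = 3s^2 + 3.88
s_0 = 2.130000: f = -8.472003, f' = 17.490700 → s_1 = 2.130000 - (-8.472003)/(17.490700) = 2.614372
s_1 = 2.614372: f = 1.612838, f' = 24.384821 → s_2 = 2.614372 - (1.612838)/(24.384821) = 2.548231
s_2 = 2.548231: f = 0.034021, f' = 23.360440 → s_3 = 2.548231 - (0.034021)/(23.360440) = 2.546774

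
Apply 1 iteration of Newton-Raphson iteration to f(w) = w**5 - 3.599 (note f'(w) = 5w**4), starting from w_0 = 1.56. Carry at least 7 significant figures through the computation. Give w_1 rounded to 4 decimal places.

1.3695

Newton update: w ← w − f(w)/f'(w).
w_0 = 1.560000: f = 5.639958, f' = 29.612045 → w_1 = 1.560000 - (5.639958)/(29.612045) = 1.369538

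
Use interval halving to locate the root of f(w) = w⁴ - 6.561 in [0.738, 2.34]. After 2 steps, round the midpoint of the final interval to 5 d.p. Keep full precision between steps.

1.73925

f(0.738000) = -6.264363, f(2.340000) = 23.421195 (opposite signs)
step 1: m = 1.539000, f(m) = -0.951108 < 0 → root in [1.539000, 2.340000]
step 2: m = 1.939500, f(m) = 7.589088 > 0 → root in [1.539000, 1.939500]
Midpoint of [1.539000, 1.939500] = 1.739250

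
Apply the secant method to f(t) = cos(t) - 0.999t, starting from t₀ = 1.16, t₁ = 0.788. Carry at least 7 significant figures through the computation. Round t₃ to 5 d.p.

f(t_0) = -0.759500, f(t_1) = -0.081947
t_2 = 0.788000 - (-0.081947)·(0.788000 - 1.160000)/(-0.081947 - (-0.759500)) = 0.743008; f(t_2) = -0.005828
t_3 = 0.743008 - (-0.005828)·(0.743008 - 0.788000)/(-0.005828 - (-0.081947)) = 0.739563; f(t_3) = -0.000061

0.73956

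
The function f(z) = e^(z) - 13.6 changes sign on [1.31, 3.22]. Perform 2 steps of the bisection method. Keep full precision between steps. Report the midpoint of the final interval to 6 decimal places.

2.503750

f(1.310000) = -9.893826, f(3.220000) = 11.428120 (opposite signs)
step 1: m = 2.265000, f(m) = -3.968875 < 0 → root in [2.265000, 3.220000]
step 2: m = 2.742500, f(m) = 1.925751 > 0 → root in [2.265000, 2.742500]
Midpoint of [2.265000, 2.742500] = 2.503750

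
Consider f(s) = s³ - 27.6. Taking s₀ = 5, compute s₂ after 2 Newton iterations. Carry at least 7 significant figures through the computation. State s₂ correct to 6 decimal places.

3.139095

f'(s) = 3s²
s_0 = 5.000000: f = 97.400000, f' = 75.000000 → s_1 = 5.000000 - (97.400000)/(75.000000) = 3.701333
s_1 = 3.701333: f = 23.107780, f' = 41.099605 → s_2 = 3.701333 - (23.107780)/(41.099605) = 3.139095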